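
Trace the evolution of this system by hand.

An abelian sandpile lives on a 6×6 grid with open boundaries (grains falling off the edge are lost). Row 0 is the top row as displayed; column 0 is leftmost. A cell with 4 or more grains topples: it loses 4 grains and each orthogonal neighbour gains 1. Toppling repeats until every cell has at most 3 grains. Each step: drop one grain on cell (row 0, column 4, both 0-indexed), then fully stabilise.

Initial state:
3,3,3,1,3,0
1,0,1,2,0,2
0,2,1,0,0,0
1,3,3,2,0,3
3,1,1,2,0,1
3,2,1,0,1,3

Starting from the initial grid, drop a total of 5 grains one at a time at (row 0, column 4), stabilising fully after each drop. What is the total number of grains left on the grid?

t=0: 3,3,3,1,3,0
1,0,1,2,0,2
0,2,1,0,0,0
1,3,3,2,0,3
3,1,1,2,0,1
3,2,1,0,1,3
t=1: 3,3,3,2,0,1
1,0,1,2,1,2
0,2,1,0,0,0
1,3,3,2,0,3
3,1,1,2,0,1
3,2,1,0,1,3
t=2: 3,3,3,2,1,1
1,0,1,2,1,2
0,2,1,0,0,0
1,3,3,2,0,3
3,1,1,2,0,1
3,2,1,0,1,3
t=3: 3,3,3,2,2,1
1,0,1,2,1,2
0,2,1,0,0,0
1,3,3,2,0,3
3,1,1,2,0,1
3,2,1,0,1,3
t=4: 3,3,3,2,3,1
1,0,1,2,1,2
0,2,1,0,0,0
1,3,3,2,0,3
3,1,1,2,0,1
3,2,1,0,1,3
t=5: 3,3,3,3,0,2
1,0,1,2,2,2
0,2,1,0,0,0
1,3,3,2,0,3
3,1,1,2,0,1
3,2,1,0,1,3

55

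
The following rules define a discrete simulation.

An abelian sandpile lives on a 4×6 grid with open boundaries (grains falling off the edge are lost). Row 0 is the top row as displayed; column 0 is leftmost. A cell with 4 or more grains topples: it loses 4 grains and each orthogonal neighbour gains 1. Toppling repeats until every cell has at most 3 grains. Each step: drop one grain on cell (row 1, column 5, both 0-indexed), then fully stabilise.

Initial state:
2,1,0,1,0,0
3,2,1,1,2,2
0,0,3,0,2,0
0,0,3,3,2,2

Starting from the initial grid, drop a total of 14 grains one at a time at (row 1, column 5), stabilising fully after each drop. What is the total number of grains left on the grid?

37

gen 0: 2,1,0,1,0,0
3,2,1,1,2,2
0,0,3,0,2,0
0,0,3,3,2,2
gen 1: 2,1,0,1,0,0
3,2,1,1,2,3
0,0,3,0,2,0
0,0,3,3,2,2
gen 2: 2,1,0,1,0,1
3,2,1,1,3,0
0,0,3,0,2,1
0,0,3,3,2,2
gen 3: 2,1,0,1,0,1
3,2,1,1,3,1
0,0,3,0,2,1
0,0,3,3,2,2
gen 4: 2,1,0,1,0,1
3,2,1,1,3,2
0,0,3,0,2,1
0,0,3,3,2,2
gen 5: 2,1,0,1,0,1
3,2,1,1,3,3
0,0,3,0,2,1
0,0,3,3,2,2
gen 6: 2,1,0,1,1,2
3,2,1,2,0,1
0,0,3,0,3,2
0,0,3,3,2,2
gen 7: 2,1,0,1,1,2
3,2,1,2,0,2
0,0,3,0,3,2
0,0,3,3,2,2
gen 8: 2,1,0,1,1,2
3,2,1,2,0,3
0,0,3,0,3,2
0,0,3,3,2,2
gen 9: 2,1,0,1,1,3
3,2,1,2,1,0
0,0,3,0,3,3
0,0,3,3,2,2
gen 10: 2,1,0,1,1,3
3,2,1,2,1,1
0,0,3,0,3,3
0,0,3,3,2,2
gen 11: 2,1,0,1,1,3
3,2,1,2,1,2
0,0,3,0,3,3
0,0,3,3,2,2
gen 12: 2,1,0,1,1,3
3,2,1,2,1,3
0,0,3,0,3,3
0,0,3,3,2,2
gen 13: 2,1,0,1,2,0
3,2,1,2,3,2
0,0,3,1,0,1
0,0,3,3,3,3
gen 14: 2,1,0,1,2,0
3,2,1,2,3,3
0,0,3,1,0,1
0,0,3,3,3,3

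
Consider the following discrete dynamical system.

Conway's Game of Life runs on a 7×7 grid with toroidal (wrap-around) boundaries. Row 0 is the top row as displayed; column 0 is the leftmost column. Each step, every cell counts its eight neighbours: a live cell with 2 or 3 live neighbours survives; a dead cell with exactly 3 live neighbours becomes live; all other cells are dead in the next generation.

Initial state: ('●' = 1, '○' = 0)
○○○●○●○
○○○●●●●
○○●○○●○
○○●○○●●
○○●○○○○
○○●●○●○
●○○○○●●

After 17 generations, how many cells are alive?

15

t=0: ○○○●○●○
○○○●●●●
○○●○○●○
○○●○○●●
○○●○○○○
○○●●○●○
●○○○○●●
t=1: ●○○●○○○
○○●●○○●
○○●○○○○
○●●●○●●
○●●○●●●
○●●●●●○
○○●●○●○
t=2: ○●○○○○●
○●●●○○○
●○○○●●●
○○○○○○●
○○○○○○○
●○○○○○○
○○○○○●●
t=3: ○●○○○●●
○●●●●○○
●●●●●●●
●○○○○○●
○○○○○○○
○○○○○○●
○○○○○●●
t=4: ○●○●○○●
○○○○○○○
○○○○○○○
○○●●●○○
●○○○○○●
○○○○○●●
○○○○○○○
t=5: ○○○○○○○
○○○○○○○
○○○●○○○
○○○●○○○
●○○●●○●
●○○○○●●
●○○○○●●
t=6: ○○○○○○●
○○○○○○○
○○○○○○○
○○●●○○○
●○○●●○○
○●○○○○○
●○○○○●○
t=7: ○○○○○○●
○○○○○○○
○○○○○○○
○○●●●○○
○●○●●○○
●●○○●○●
●○○○○○●
t=8: ●○○○○○●
○○○○○○○
○○○●○○○
○○●○●○○
○●○○○○○
○●●●●○●
○●○○○○○
t=9: ●○○○○○○
○○○○○○○
○○○●○○○
○○●●○○○
●●○○●●○
○●○●○○○
○●○●○●●
t=10: ●○○○○○●
○○○○○○○
○○●●○○○
○●●●○○○
●●○○●○○
○●○●○○○
○●○○●○●
t=11: ●○○○○●●
○○○○○○○
○●○●○○○
●○○○●○○
●○○○●○○
○●○●●●○
○●●○○●●
t=12: ●●○○○●○
●○○○○○●
○○○○○○○
●●○●●○○
●●○○○○●
○●○●○○○
○●●●○○○
t=13: ○○○○○○○
●●○○○○●
○●○○○○●
○●●○○○●
○○○●●○●
○○○●○○○
○○○●●○○
t=14: ●○○○○○○
○●○○○○●
○○○○○●●
○●●●○○●
●○○●●●○
○○●○○●○
○○○●●○○
t=15: ●○○○○○○
○○○○○●●
○●○○○●●
○●●●○○○
●○○○○●○
○○●○○●●
○○○●●○○
t=16: ○○○○●●●
○○○○○●○
○●○○●●●
○●●○●●○
●○○●●●○
○○○●○●●
○○○●●●●
t=17: ○○○●○○○
●○○○○○○
●●●●○○●
○●●○○○○
●●○○○○○
●○●○○○○
●○○●○○○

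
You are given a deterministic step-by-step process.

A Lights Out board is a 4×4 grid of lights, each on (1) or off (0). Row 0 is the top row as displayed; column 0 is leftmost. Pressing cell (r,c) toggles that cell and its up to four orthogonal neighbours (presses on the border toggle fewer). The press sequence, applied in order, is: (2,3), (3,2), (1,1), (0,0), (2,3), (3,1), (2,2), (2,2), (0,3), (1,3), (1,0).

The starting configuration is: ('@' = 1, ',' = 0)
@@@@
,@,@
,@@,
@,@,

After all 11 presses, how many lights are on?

t=0: @@@@
,@,@
,@@,
@,@,
t=1: @@@@
,@,,
,@,@
@,@@
t=2: @@@@
,@,,
,@@@
@@,,
t=3: @,@@
@,@,
,,@@
@@,,
t=4: ,@@@
,,@,
,,@@
@@,,
t=5: ,@@@
,,@@
,,,,
@@,@
t=6: ,@@@
,,@@
,@,,
,,@@
t=7: ,@@@
,,,@
,,@@
,,,@
t=8: ,@@@
,,@@
,@,,
,,@@
t=9: ,@,,
,,@,
,@,,
,,@@
t=10: ,@,@
,,,@
,@,@
,,@@
t=11: @@,@
@@,@
@@,@
,,@@

11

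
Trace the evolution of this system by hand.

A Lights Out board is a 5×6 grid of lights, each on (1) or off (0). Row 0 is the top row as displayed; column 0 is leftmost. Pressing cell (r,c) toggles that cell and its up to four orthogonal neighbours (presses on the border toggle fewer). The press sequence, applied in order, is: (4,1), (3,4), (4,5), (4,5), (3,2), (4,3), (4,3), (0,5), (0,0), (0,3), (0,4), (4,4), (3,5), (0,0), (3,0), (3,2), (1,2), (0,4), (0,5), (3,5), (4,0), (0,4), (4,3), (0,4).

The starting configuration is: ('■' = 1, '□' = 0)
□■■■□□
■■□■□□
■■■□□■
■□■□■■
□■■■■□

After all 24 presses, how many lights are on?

17

k=0  □■■■□□
■■□■□□
■■■□□■
■□■□■■
□■■■■□
k=1  □■■■□□
■■□■□□
■■■□□■
■■■□■■
■□□■■□
k=2  □■■■□□
■■□■□□
■■■□■■
■■■■□□
■□□■□□
k=3  □■■■□□
■■□■□□
■■■□■■
■■■■□■
■□□■■■
k=4  □■■■□□
■■□■□□
■■■□■■
■■■■□□
■□□■□□
k=5  □■■■□□
■■□■□□
■■□□■■
■□□□□□
■□■■□□
k=6  □■■■□□
■■□■□□
■■□□■■
■□□■□□
■□□□■□
k=7  □■■■□□
■■□■□□
■■□□■■
■□□□□□
■□■■□□
k=8  □■■■■■
■■□■□■
■■□□■■
■□□□□□
■□■■□□
k=9  ■□■■■■
□■□■□■
■■□□■■
■□□□□□
■□■■□□
k=10  ■□□□□■
□■□□□■
■■□□■■
■□□□□□
■□■■□□
k=11  ■□□■■□
□■□□■■
■■□□■■
■□□□□□
■□■■□□
k=12  ■□□■■□
□■□□■■
■■□□■■
■□□□■□
■□■□■■
k=13  ■□□■■□
□■□□■■
■■□□■□
■□□□□■
■□■□■□
k=14  □■□■■□
■■□□■■
■■□□■□
■□□□□■
■□■□■□
k=15  □■□■■□
■■□□■■
□■□□■□
□■□□□■
□□■□■□
k=16  □■□■■□
■■□□■■
□■■□■□
□□■■□■
□□□□■□
k=17  □■■■■□
■□■■■■
□■□□■□
□□■■□■
□□□□■□
k=18  □■■□□■
■□■■□■
□■□□■□
□□■■□■
□□□□■□
k=19  □■■□■□
■□■■□□
□■□□■□
□□■■□■
□□□□■□
k=20  □■■□■□
■□■■□□
□■□□■■
□□■■■□
□□□□■■
k=21  □■■□■□
■□■■□□
□■□□■■
■□■■■□
■■□□■■
k=22  □■■■□■
■□■■■□
□■□□■■
■□■■■□
■■□□■■
k=23  □■■■□■
■□■■■□
□■□□■■
■□■□■□
■■■■□■
k=24  □■■□■□
■□■■□□
□■□□■■
■□■□■□
■■■■□■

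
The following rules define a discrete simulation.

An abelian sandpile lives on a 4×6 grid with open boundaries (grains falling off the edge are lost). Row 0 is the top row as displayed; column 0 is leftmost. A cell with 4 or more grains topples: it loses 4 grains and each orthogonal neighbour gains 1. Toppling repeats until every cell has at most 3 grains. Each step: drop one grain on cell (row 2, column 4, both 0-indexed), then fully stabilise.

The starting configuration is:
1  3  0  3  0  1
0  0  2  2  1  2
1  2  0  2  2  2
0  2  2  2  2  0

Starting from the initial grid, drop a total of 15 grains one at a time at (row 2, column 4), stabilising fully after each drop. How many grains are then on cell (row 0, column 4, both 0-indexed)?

step 0: 1  3  0  3  0  1
0  0  2  2  1  2
1  2  0  2  2  2
0  2  2  2  2  0
step 1: 1  3  0  3  0  1
0  0  2  2  1  2
1  2  0  2  3  2
0  2  2  2  2  0
step 2: 1  3  0  3  0  1
0  0  2  2  2  2
1  2  0  3  0  3
0  2  2  2  3  0
step 3: 1  3  0  3  0  1
0  0  2  2  2  2
1  2  0  3  1  3
0  2  2  2  3  0
step 4: 1  3  0  3  0  1
0  0  2  2  2  2
1  2  0  3  2  3
0  2  2  2  3  0
step 5: 1  3  0  3  0  1
0  0  2  2  2  2
1  2  0  3  3  3
0  2  2  2  3  0
step 6: 1  3  0  3  0  1
0  0  2  3  3  3
1  2  1  1  3  0
0  2  3  0  1  2
step 7: 1  3  1  0  2  2
0  0  3  1  2  0
1  2  1  3  1  2
0  2  3  0  2  2
step 8: 1  3  1  0  2  2
0  0  3  1  2  0
1  2  1  3  2  2
0  2  3  0  2  2
step 9: 1  3  1  0  2  2
0  0  3  1  2  0
1  2  1  3  3  2
0  2  3  0  2  2
step 10: 1  3  1  0  2  2
0  0  3  2  3  0
1  2  2  0  1  3
0  2  3  1  3  2
step 11: 1  3  1  0  2  2
0  0  3  2  3  0
1  2  2  0  2  3
0  2  3  1  3  2
step 12: 1  3  1  0  2  2
0  0  3  2  3  0
1  2  2  0  3  3
0  2  3  1  3  2
step 13: 1  3  1  0  3  2
0  0  3  3  0  2
1  2  2  1  3  1
0  2  3  2  1  0
step 14: 1  3  1  0  3  2
0  0  3  3  1  2
1  2  2  2  0  2
0  2  3  2  2  0
step 15: 1  3  1  0  3  2
0  0  3  3  1  2
1  2  2  2  1  2
0  2  3  2  2  0

3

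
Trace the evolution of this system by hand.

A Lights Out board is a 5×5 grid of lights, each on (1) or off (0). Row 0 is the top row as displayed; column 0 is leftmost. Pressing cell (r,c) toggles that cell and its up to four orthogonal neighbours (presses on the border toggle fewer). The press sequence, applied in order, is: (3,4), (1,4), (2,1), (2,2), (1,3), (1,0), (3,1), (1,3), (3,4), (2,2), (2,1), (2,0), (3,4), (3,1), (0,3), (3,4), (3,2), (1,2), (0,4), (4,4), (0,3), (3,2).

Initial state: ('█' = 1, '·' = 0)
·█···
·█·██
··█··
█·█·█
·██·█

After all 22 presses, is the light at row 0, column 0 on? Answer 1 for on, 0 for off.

step 0: ·█···
·█·██
··█··
█·█·█
·██·█
step 1: ·█···
·█·██
··█·█
█·██·
·██··
step 2: ·█··█
·█···
··█··
█·██·
·██··
step 3: ·█··█
·····
██···
████·
·██··
step 4: ·█··█
··█··
█·██·
██·█·
·██··
step 5: ·█·██
···██
█·█··
██·█·
·██··
step 6: ██·██
██·██
··█··
██·█·
·██··
step 7: ██·██
██·██
·██··
··██·
··█··
step 8: ██··█
███··
·███·
··██·
··█··
step 9: ██··█
███··
·████
··█·█
··█·█
step 10: ██··█
██···
····█
····█
··█·█
step 11: ██··█
█····
███·█
·█··█
··█·█
step 12: ██··█
·····
··█·█
██··█
··█·█
step 13: ██··█
·····
··█··
██·█·
··█··
step 14: ██··█
·····
·██··
··██·
·██··
step 15: ████·
···█·
·██··
··██·
·██··
step 16: ████·
···█·
·██·█
··█·█
·██·█
step 17: ████·
···█·
·█··█
·█·██
·█··█
step 18: ██·█·
·██··
·██·█
·█·██
·█··█
step 19: ██··█
·██·█
·██·█
·█·██
·█··█
step 20: ██··█
·██·█
·██·█
·█·█·
·█·█·
step 21: ████·
·████
·██·█
·█·█·
·█·█·
step 22: ████·
·████
·█··█
··█··
·███·

1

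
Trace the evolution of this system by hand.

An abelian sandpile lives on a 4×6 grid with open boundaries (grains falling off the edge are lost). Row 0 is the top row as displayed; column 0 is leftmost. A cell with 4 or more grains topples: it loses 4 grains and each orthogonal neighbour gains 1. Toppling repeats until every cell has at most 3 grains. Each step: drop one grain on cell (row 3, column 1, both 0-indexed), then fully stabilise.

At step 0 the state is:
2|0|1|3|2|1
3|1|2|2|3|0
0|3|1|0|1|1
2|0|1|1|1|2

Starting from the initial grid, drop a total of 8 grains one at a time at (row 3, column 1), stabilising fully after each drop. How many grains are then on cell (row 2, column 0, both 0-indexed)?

t=0: 2|0|1|3|2|1
3|1|2|2|3|0
0|3|1|0|1|1
2|0|1|1|1|2
t=1: 2|0|1|3|2|1
3|1|2|2|3|0
0|3|1|0|1|1
2|1|1|1|1|2
t=2: 2|0|1|3|2|1
3|1|2|2|3|0
0|3|1|0|1|1
2|2|1|1|1|2
t=3: 2|0|1|3|2|1
3|1|2|2|3|0
0|3|1|0|1|1
2|3|1|1|1|2
t=4: 2|0|1|3|2|1
3|2|2|2|3|0
1|0|2|0|1|1
3|1|2|1|1|2
t=5: 2|0|1|3|2|1
3|2|2|2|3|0
1|0|2|0|1|1
3|2|2|1|1|2
t=6: 2|0|1|3|2|1
3|2|2|2|3|0
1|0|2|0|1|1
3|3|2|1|1|2
t=7: 2|0|1|3|2|1
3|2|2|2|3|0
2|1|2|0|1|1
0|1|3|1|1|2
t=8: 2|0|1|3|2|1
3|2|2|2|3|0
2|1|2|0|1|1
0|2|3|1|1|2

2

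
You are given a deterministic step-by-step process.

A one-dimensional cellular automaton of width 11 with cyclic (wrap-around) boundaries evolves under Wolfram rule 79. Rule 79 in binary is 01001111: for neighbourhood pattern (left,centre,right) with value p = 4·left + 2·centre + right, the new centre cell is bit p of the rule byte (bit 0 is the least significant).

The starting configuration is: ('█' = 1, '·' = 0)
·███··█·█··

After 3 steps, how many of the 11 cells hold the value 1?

6

gen 0: ·███··█·█··
gen 1: ██·█·██·█·█
gen 2: ·█·█·██·█·█
gen 3: ·█·█·██·█·█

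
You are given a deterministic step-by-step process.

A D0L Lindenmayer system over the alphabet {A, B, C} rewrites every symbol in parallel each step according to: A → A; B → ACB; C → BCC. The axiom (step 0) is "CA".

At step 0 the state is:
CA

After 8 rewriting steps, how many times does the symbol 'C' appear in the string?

t=0: CA
t=1: BCCA
t=2: ACBBCCBCCA
t=3: ABCCACBACBBCCBCCACBBCCBCCA
t=4: AACBBCCBCCABCCACBABCCACBACBBCCBCCACBBCCBCCABCCACBACBBCCBCCACBBCCBCCA
t=5: AABCCACBACBBCCBCCACBBCCBCCAACBBCCBCCABCCACBAACBBCCBCCABCCA…ABCCACBABCCACBACBBCCBCCACBBCCBCCABCCACBACBBCCBCCACBBCCBCCA  (len 178)
t=6: AAACBBCCBCCABCCACBABCCACBACBBCCBCCACBBCCBCCABCCACBACBBCCBC…ABCCACBABCCACBACBBCCBCCACBBCCBCCABCCACBACBBCCBCCACBBCCBCCA  (len 466)
t=7: AAABCCACBACBBCCBCCACBBCCBCCAACBBCCBCCABCCACBAACBBCCBCCABCC…ABCCACBABCCACBACBBCCBCCACBBCCBCCABCCACBACBBCCBCCACBBCCBCCA  (len 1220)
t=8: AAAACBBCCBCCABCCACBABCCACBACBBCCBCCACBBCCBCCABCCACBACBBCCB…ABCCACBABCCACBACBBCCBCCACBBCCBCCABCCACBACBBCCBCCACBBCCBCCA  (len 3194)

1597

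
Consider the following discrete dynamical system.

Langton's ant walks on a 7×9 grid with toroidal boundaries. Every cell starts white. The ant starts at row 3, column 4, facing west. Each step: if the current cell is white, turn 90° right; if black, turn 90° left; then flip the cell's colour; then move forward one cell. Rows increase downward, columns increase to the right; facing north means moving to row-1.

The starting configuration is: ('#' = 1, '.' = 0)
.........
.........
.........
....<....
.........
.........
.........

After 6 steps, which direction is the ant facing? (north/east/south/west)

west

gen 0: .........
.........
.........
....<....
.........
.........
.........
gen 1: .........
.........
....^....
....#....
.........
.........
.........
gen 2: .........
.........
....#>...
....#....
.........
.........
.........
gen 3: .........
.........
....##...
....#v...
.........
.........
.........
gen 4: .........
.........
....##...
....<#...
.........
.........
.........
gen 5: .........
.........
....##...
.....#...
....v....
.........
.........
gen 6: .........
.........
....##...
.....#...
...<#....
.........
.........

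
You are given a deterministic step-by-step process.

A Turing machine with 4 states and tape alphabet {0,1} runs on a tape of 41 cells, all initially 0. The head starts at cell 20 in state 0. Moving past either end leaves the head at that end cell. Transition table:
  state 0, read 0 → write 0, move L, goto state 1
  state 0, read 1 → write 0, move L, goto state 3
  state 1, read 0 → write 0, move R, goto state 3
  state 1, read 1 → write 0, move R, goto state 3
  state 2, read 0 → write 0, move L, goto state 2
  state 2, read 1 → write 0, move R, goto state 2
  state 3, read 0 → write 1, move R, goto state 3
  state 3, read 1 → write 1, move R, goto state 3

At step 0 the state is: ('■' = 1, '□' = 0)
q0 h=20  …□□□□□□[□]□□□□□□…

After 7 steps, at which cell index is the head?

k=0  q0 h=20  …□□□□□□[□]□□□□□□…
k=1  q1 h=19  …□□□□□□[□]□□□□□□…
k=2  q3 h=20  …□□□□□□[□]□□□□□□…
k=3  q3 h=21  …□□□□□■[□]□□□□□□…
k=4  q3 h=22  …□□□□■■[□]□□□□□□…
k=5  q3 h=23  …□□□■■■[□]□□□□□□…
k=6  q3 h=24  …□□■■■■[□]□□□□□□…
k=7  q3 h=25  …□■■■■■[□]□□□□□□…

25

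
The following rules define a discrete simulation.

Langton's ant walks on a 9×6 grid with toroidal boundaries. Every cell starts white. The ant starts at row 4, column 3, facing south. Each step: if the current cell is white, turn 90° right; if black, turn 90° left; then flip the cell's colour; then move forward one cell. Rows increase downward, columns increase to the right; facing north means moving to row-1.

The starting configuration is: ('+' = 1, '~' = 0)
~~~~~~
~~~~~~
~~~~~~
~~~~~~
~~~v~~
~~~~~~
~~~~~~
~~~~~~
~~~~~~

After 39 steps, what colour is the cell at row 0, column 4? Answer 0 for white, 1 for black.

gen 0: ~~~~~~
~~~~~~
~~~~~~
~~~~~~
~~~v~~
~~~~~~
~~~~~~
~~~~~~
~~~~~~
gen 1: ~~~~~~
~~~~~~
~~~~~~
~~~~~~
~~<+~~
~~~~~~
~~~~~~
~~~~~~
~~~~~~
gen 2: ~~~~~~
~~~~~~
~~~~~~
~~^~~~
~~++~~
~~~~~~
~~~~~~
~~~~~~
~~~~~~
gen 3: ~~~~~~
~~~~~~
~~~~~~
~~+>~~
~~++~~
~~~~~~
~~~~~~
~~~~~~
~~~~~~
gen 4: ~~~~~~
~~~~~~
~~~~~~
~~++~~
~~+v~~
~~~~~~
~~~~~~
~~~~~~
~~~~~~
gen 5: ~~~~~~
~~~~~~
~~~~~~
~~++~~
~~+~>~
~~~~~~
~~~~~~
~~~~~~
~~~~~~
gen 6: ~~~~~~
~~~~~~
~~~~~~
~~++~~
~~+~+~
~~~~v~
~~~~~~
~~~~~~
~~~~~~
gen 7: ~~~~~~
~~~~~~
~~~~~~
~~++~~
~~+~+~
~~~<+~
~~~~~~
~~~~~~
~~~~~~
gen 8: ~~~~~~
~~~~~~
~~~~~~
~~++~~
~~+^+~
~~~++~
~~~~~~
~~~~~~
~~~~~~
gen 9: ~~~~~~
~~~~~~
~~~~~~
~~++~~
~~++>~
~~~++~
~~~~~~
~~~~~~
~~~~~~
gen 10: ~~~~~~
~~~~~~
~~~~~~
~~++^~
~~++~~
~~~++~
~~~~~~
~~~~~~
~~~~~~
gen 11: ~~~~~~
~~~~~~
~~~~~~
~~+++>
~~++~~
~~~++~
~~~~~~
~~~~~~
~~~~~~
gen 12: ~~~~~~
~~~~~~
~~~~~~
~~++++
~~++~v
~~~++~
~~~~~~
~~~~~~
~~~~~~
gen 13: ~~~~~~
~~~~~~
~~~~~~
~~++++
~~++<+
~~~++~
~~~~~~
~~~~~~
~~~~~~
gen 14: ~~~~~~
~~~~~~
~~~~~~
~~++^+
~~++++
~~~++~
~~~~~~
~~~~~~
~~~~~~
gen 15: ~~~~~~
~~~~~~
~~~~~~
~~+<~+
~~++++
~~~++~
~~~~~~
~~~~~~
~~~~~~
gen 16: ~~~~~~
~~~~~~
~~~~~~
~~+~~+
~~+v++
~~~++~
~~~~~~
~~~~~~
~~~~~~
gen 17: ~~~~~~
~~~~~~
~~~~~~
~~+~~+
~~+~>+
~~~++~
~~~~~~
~~~~~~
~~~~~~
gen 18: ~~~~~~
~~~~~~
~~~~~~
~~+~^+
~~+~~+
~~~++~
~~~~~~
~~~~~~
~~~~~~
gen 19: ~~~~~~
~~~~~~
~~~~~~
~~+~+>
~~+~~+
~~~++~
~~~~~~
~~~~~~
~~~~~~
gen 20: ~~~~~~
~~~~~~
~~~~~^
~~+~+~
~~+~~+
~~~++~
~~~~~~
~~~~~~
~~~~~~
gen 21: ~~~~~~
~~~~~~
>~~~~+
~~+~+~
~~+~~+
~~~++~
~~~~~~
~~~~~~
~~~~~~
gen 22: ~~~~~~
~~~~~~
+~~~~+
v~+~+~
~~+~~+
~~~++~
~~~~~~
~~~~~~
~~~~~~
gen 23: ~~~~~~
~~~~~~
+~~~~+
+~+~+<
~~+~~+
~~~++~
~~~~~~
~~~~~~
~~~~~~
gen 24: ~~~~~~
~~~~~~
+~~~~^
+~+~++
~~+~~+
~~~++~
~~~~~~
~~~~~~
~~~~~~
gen 25: ~~~~~~
~~~~~~
+~~~<~
+~+~++
~~+~~+
~~~++~
~~~~~~
~~~~~~
~~~~~~
gen 26: ~~~~~~
~~~~^~
+~~~+~
+~+~++
~~+~~+
~~~++~
~~~~~~
~~~~~~
~~~~~~
gen 27: ~~~~~~
~~~~+>
+~~~+~
+~+~++
~~+~~+
~~~++~
~~~~~~
~~~~~~
~~~~~~
gen 28: ~~~~~~
~~~~++
+~~~+v
+~+~++
~~+~~+
~~~++~
~~~~~~
~~~~~~
~~~~~~
gen 29: ~~~~~~
~~~~++
+~~~<+
+~+~++
~~+~~+
~~~++~
~~~~~~
~~~~~~
~~~~~~
gen 30: ~~~~~~
~~~~++
+~~~~+
+~+~v+
~~+~~+
~~~++~
~~~~~~
~~~~~~
~~~~~~
gen 31: ~~~~~~
~~~~++
+~~~~+
+~+~~>
~~+~~+
~~~++~
~~~~~~
~~~~~~
~~~~~~
gen 32: ~~~~~~
~~~~++
+~~~~^
+~+~~~
~~+~~+
~~~++~
~~~~~~
~~~~~~
~~~~~~
gen 33: ~~~~~~
~~~~++
+~~~<~
+~+~~~
~~+~~+
~~~++~
~~~~~~
~~~~~~
~~~~~~
gen 34: ~~~~~~
~~~~^+
+~~~+~
+~+~~~
~~+~~+
~~~++~
~~~~~~
~~~~~~
~~~~~~
gen 35: ~~~~~~
~~~<~+
+~~~+~
+~+~~~
~~+~~+
~~~++~
~~~~~~
~~~~~~
~~~~~~
gen 36: ~~~^~~
~~~+~+
+~~~+~
+~+~~~
~~+~~+
~~~++~
~~~~~~
~~~~~~
~~~~~~
gen 37: ~~~+>~
~~~+~+
+~~~+~
+~+~~~
~~+~~+
~~~++~
~~~~~~
~~~~~~
~~~~~~
gen 38: ~~~++~
~~~+v+
+~~~+~
+~+~~~
~~+~~+
~~~++~
~~~~~~
~~~~~~
~~~~~~
gen 39: ~~~++~
~~~<++
+~~~+~
+~+~~~
~~+~~+
~~~++~
~~~~~~
~~~~~~
~~~~~~

1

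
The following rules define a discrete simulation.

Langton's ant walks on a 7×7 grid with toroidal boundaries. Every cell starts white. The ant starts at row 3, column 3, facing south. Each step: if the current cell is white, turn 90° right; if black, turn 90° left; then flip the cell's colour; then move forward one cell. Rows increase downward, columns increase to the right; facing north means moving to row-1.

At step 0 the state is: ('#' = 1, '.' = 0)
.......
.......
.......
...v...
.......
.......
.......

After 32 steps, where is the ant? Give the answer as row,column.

1,5

step 0: .......
.......
.......
...v...
.......
.......
.......
step 1: .......
.......
.......
..<#...
.......
.......
.......
step 2: .......
.......
..^....
..##...
.......
.......
.......
step 3: .......
.......
..#>...
..##...
.......
.......
.......
step 4: .......
.......
..##...
..#v...
.......
.......
.......
step 5: .......
.......
..##...
..#.>..
.......
.......
.......
step 6: .......
.......
..##...
..#.#..
....v..
.......
.......
step 7: .......
.......
..##...
..#.#..
...<#..
.......
.......
step 8: .......
.......
..##...
..#^#..
...##..
.......
.......
step 9: .......
.......
..##...
..##>..
...##..
.......
.......
step 10: .......
.......
..##^..
..##...
...##..
.......
.......
step 11: .......
.......
..###>.
..##...
...##..
.......
.......
step 12: .......
.......
..####.
..##.v.
...##..
.......
.......
step 13: .......
.......
..####.
..##<#.
...##..
.......
.......
step 14: .......
.......
..##^#.
..####.
...##..
.......
.......
step 15: .......
.......
..#<.#.
..####.
...##..
.......
.......
step 16: .......
.......
..#..#.
..#v##.
...##..
.......
.......
step 17: .......
.......
..#..#.
..#.>#.
...##..
.......
.......
step 18: .......
.......
..#.^#.
..#..#.
...##..
.......
.......
step 19: .......
.......
..#.#>.
..#..#.
...##..
.......
.......
step 20: .......
.....^.
..#.#..
..#..#.
...##..
.......
.......
step 21: .......
.....#>
..#.#..
..#..#.
...##..
.......
.......
step 22: .......
.....##
..#.#.v
..#..#.
...##..
.......
.......
step 23: .......
.....##
..#.#<#
..#..#.
...##..
.......
.......
step 24: .......
.....^#
..#.###
..#..#.
...##..
.......
.......
step 25: .......
....<.#
..#.###
..#..#.
...##..
.......
.......
step 26: ....^..
....#.#
..#.###
..#..#.
...##..
.......
.......
step 27: ....#>.
....#.#
..#.###
..#..#.
...##..
.......
.......
step 28: ....##.
....#v#
..#.###
..#..#.
...##..
.......
.......
step 29: ....##.
....<##
..#.###
..#..#.
...##..
.......
.......
step 30: ....##.
.....##
..#.v##
..#..#.
...##..
.......
.......
step 31: ....##.
.....##
..#..>#
..#..#.
...##..
.......
.......
step 32: ....##.
.....^#
..#...#
..#..#.
...##..
.......
.......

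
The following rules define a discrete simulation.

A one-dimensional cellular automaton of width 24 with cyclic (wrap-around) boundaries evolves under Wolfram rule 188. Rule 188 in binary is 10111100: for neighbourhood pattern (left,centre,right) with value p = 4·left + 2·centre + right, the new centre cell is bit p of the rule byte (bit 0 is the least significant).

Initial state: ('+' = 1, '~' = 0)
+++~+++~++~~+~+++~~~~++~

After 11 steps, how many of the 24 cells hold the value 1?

19

t=0: +++~+++~++~~+~+++~~~~++~
t=1: ++~+++~++~+~++++~+~~~+~+
t=2: +~+++~++~++++++~+++~~+++
t=3: ~+++~++~++++++~+++~+~+++
t=4: +++~++~++++++~+++~+++++~
t=5: ++~++~++++++~+++~+++++~+
t=6: +~++~++++++~+++~+++++~++
t=7: ~++~++++++~+++~+++++~+++
t=8: ++~++++++~+++~+++++~+++~
t=9: +~++++++~+++~+++++~+++~+
t=10: ~++++++~+++~+++++~+++~++
t=11: ++++++~+++~+++++~+++~++~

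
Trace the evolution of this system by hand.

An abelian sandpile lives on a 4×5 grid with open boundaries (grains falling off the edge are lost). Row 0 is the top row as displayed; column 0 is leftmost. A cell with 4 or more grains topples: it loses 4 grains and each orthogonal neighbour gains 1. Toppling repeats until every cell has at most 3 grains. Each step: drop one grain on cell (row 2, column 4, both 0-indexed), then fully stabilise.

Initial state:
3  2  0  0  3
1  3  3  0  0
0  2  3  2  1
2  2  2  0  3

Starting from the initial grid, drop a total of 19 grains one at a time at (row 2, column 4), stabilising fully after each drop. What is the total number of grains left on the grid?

[0] 3  2  0  0  3
1  3  3  0  0
0  2  3  2  1
2  2  2  0  3
[1] 3  2  0  0  3
1  3  3  0  0
0  2  3  2  2
2  2  2  0  3
[2] 3  2  0  0  3
1  3  3  0  0
0  2  3  2  3
2  2  2  0  3
[3] 3  2  0  0  3
1  3  3  0  1
0  2  3  3  1
2  2  2  1  0
[4] 3  2  0  0  3
1  3  3  0  1
0  2  3  3  2
2  2  2  1  0
[5] 3  2  0  0  3
1  3  3  0  1
0  2  3  3  3
2  2  2  1  0
[6] 3  3  1  0  3
2  1  1  2  2
1  0  2  1  1
2  3  3  2  1
[7] 3  3  1  0  3
2  1  1  2  2
1  0  2  1  2
2  3  3  2  1
[8] 3  3  1  0  3
2  1  1  2  2
1  0  2  1  3
2  3  3  2  1
[9] 3  3  1  0  3
2  1  1  2  3
1  0  2  2  0
2  3  3  2  2
[10] 3  3  1  0  3
2  1  1  2  3
1  0  2  2  1
2  3  3  2  2
[11] 3  3  1  0  3
2  1  1  2  3
1  0  2  2  2
2  3  3  2  2
[12] 3  3  1  0  3
2  1  1  2  3
1  0  2  2  3
2  3  3  2  2
[13] 3  3  1  1  0
2  1  1  3  1
1  0  2  3  1
2  3  3  2  3
[14] 3  3  1  1  0
2  1  1  3  1
1  0  2  3  2
2  3  3  2  3
[15] 3  3  1  1  0
2  1  1  3  1
1  0  2  3  3
2  3  3  2  3
[16] 3  3  1  2  0
2  1  3  0  3
1  2  0  3  2
3  0  2  1  1
[17] 3  3  1  2  0
2  1  3  0  3
1  2  0  3  3
3  0  2  1  1
[18] 3  3  1  2  1
2  1  3  2  0
1  2  1  0  2
3  0  2  2  2
[19] 3  3  1  2  1
2  1  3  2  0
1  2  1  0  3
3  0  2  2  2

34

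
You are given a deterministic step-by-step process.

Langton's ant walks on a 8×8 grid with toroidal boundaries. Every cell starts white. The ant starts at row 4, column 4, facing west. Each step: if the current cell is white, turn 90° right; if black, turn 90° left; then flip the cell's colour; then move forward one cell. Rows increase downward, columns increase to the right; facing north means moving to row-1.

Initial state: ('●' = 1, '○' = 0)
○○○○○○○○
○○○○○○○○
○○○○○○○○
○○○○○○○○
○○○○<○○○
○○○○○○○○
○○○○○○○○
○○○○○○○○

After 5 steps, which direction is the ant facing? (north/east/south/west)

south

k=0  ○○○○○○○○
○○○○○○○○
○○○○○○○○
○○○○○○○○
○○○○<○○○
○○○○○○○○
○○○○○○○○
○○○○○○○○
k=1  ○○○○○○○○
○○○○○○○○
○○○○○○○○
○○○○^○○○
○○○○●○○○
○○○○○○○○
○○○○○○○○
○○○○○○○○
k=2  ○○○○○○○○
○○○○○○○○
○○○○○○○○
○○○○●>○○
○○○○●○○○
○○○○○○○○
○○○○○○○○
○○○○○○○○
k=3  ○○○○○○○○
○○○○○○○○
○○○○○○○○
○○○○●●○○
○○○○●v○○
○○○○○○○○
○○○○○○○○
○○○○○○○○
k=4  ○○○○○○○○
○○○○○○○○
○○○○○○○○
○○○○●●○○
○○○○<●○○
○○○○○○○○
○○○○○○○○
○○○○○○○○
k=5  ○○○○○○○○
○○○○○○○○
○○○○○○○○
○○○○●●○○
○○○○○●○○
○○○○v○○○
○○○○○○○○
○○○○○○○○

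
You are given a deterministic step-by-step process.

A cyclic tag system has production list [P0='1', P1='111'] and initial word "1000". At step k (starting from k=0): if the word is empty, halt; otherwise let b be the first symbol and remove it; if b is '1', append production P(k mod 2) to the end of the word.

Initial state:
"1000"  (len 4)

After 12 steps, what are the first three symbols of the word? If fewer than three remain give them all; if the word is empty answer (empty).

111

gen 0: "1000"  (len 4)
gen 1: "0001"  (len 4)
gen 2: "001"  (len 3)
gen 3: "01"  (len 2)
gen 4: "1"  (len 1)
gen 5: "1"  (len 1)
gen 6: "111"  (len 3)
gen 7: "111"  (len 3)
gen 8: "11111"  (len 5)
gen 9: "11111"  (len 5)
gen 10: "1111111"  (len 7)
gen 11: "1111111"  (len 7)
gen 12: "111111111"  (len 9)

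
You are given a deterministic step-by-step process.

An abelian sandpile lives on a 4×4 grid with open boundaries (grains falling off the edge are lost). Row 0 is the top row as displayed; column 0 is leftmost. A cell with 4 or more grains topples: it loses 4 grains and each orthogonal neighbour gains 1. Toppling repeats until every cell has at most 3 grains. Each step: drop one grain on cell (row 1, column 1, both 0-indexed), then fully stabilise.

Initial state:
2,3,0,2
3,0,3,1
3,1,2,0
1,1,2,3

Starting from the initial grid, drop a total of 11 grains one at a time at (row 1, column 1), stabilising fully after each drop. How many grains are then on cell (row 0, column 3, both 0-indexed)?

t=0: 2,3,0,2
3,0,3,1
3,1,2,0
1,1,2,3
t=1: 2,3,0,2
3,1,3,1
3,1,2,0
1,1,2,3
t=2: 2,3,0,2
3,2,3,1
3,1,2,0
1,1,2,3
t=3: 2,3,0,2
3,3,3,1
3,1,2,0
1,1,2,3
t=4: 0,1,2,2
2,3,0,2
0,3,3,0
2,1,2,3
t=5: 0,2,2,2
3,1,2,2
1,1,0,1
2,2,3,3
t=6: 0,2,2,2
3,2,2,2
1,1,0,1
2,2,3,3
t=7: 0,2,2,2
3,3,2,2
1,1,0,1
2,2,3,3
t=8: 1,3,2,2
0,1,3,2
2,2,0,1
2,2,3,3
t=9: 1,3,2,2
0,2,3,2
2,2,0,1
2,2,3,3
t=10: 1,3,2,2
0,3,3,2
2,2,0,1
2,2,3,3
t=11: 2,1,0,3
1,2,1,3
2,3,1,1
2,2,3,3

3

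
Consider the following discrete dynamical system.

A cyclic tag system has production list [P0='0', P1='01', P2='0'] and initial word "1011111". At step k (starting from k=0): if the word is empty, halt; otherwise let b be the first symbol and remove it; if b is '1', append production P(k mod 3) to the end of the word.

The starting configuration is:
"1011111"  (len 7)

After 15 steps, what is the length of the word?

step 0: "1011111"  (len 7)
step 1: "0111110"  (len 7)
step 2: "111110"  (len 6)
step 3: "111100"  (len 6)
step 4: "111000"  (len 6)
step 5: "1100001"  (len 7)
step 6: "1000010"  (len 7)
step 7: "0000100"  (len 7)
step 8: "000100"  (len 6)
step 9: "00100"  (len 5)
step 10: "0100"  (len 4)
step 11: "100"  (len 3)
step 12: "000"  (len 3)
step 13: "00"  (len 2)
step 14: "0"  (len 1)
step 15: (halted — word empty)

0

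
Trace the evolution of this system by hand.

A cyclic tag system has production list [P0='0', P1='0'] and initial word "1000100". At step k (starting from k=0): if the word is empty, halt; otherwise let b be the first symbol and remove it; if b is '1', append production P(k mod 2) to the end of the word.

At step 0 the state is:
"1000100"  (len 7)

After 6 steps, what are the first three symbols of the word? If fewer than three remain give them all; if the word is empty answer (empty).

step 0: "1000100"  (len 7)
step 1: "0001000"  (len 7)
step 2: "001000"  (len 6)
step 3: "01000"  (len 5)
step 4: "1000"  (len 4)
step 5: "0000"  (len 4)
step 6: "000"  (len 3)

000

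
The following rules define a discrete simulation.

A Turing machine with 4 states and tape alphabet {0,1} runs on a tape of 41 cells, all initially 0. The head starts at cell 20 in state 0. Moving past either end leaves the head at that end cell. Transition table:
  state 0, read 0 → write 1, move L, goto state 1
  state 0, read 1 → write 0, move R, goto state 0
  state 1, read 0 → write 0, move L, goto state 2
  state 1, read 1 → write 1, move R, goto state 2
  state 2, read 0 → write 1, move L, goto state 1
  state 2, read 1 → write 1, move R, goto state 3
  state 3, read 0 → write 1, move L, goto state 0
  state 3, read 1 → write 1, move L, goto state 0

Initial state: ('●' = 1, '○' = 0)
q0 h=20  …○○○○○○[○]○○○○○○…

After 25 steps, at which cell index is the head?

2

[0] q0 h=20  …○○○○○○[○]○○○○○○…
[1] q1 h=19  …○○○○○○[○]●○○○○○…
[2] q2 h=18  …○○○○○○[○]○●○○○○…
[3] q1 h=17  …○○○○○○[○]●○●○○○…
[4] q2 h=16  …○○○○○○[○]○●○●○○…
[5] q1 h=15  …○○○○○○[○]●○●○●○…
[6] q2 h=14  …○○○○○○[○]○●○●○●…
[7] q1 h=13  …○○○○○○[○]●○●○●○…
[8] q2 h=12  …○○○○○○[○]○●○●○●…
[9] q1 h=11  …○○○○○○[○]●○●○●○…
[10] q2 h=10  …○○○○○○[○]○●○●○●…
[11] q1 h= 9  …○○○○○○[○]●○●○●○…
[12] q2 h= 8  …○○○○○○[○]○●○●○●…
[13] q1 h= 7  …○○○○○○[○]●○●○●○…
[14] q2 h= 6  |○○○○○○[○]○●○●○●…
[15] q1 h= 5  |○○○○○[○]●○●○●○…
[16] q2 h= 4  |○○○○[○]○●○●○●…
[17] q1 h= 3  |○○○[○]●○●○●○…
[18] q2 h= 2  |○○[○]○●○●○●…
[19] q1 h= 1  |○[○]●○●○●○…
[20] q2 h= 0  |[○]○●○●○●…
[21] q1 h= 0  |[●]○●○●○●…
[22] q2 h= 1  |●[○]●○●○●○…
[23] q1 h= 0  |[●]●●○●○●…
[24] q2 h= 1  |●[●]●○●○●○…
[25] q3 h= 2  |●●[●]○●○●○●…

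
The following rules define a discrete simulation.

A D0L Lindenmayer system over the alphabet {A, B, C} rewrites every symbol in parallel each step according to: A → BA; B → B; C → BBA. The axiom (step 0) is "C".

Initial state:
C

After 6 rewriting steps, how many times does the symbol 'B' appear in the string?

[0] C
[1] BBA
[2] BBBA
[3] BBBBA
[4] BBBBBA
[5] BBBBBBA
[6] BBBBBBBA

7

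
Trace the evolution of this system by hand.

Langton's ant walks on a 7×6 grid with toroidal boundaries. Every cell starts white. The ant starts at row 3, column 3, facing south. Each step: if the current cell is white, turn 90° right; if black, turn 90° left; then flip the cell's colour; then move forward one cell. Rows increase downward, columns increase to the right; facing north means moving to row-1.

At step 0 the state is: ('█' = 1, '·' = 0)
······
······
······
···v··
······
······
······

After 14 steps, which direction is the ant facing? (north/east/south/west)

k=0  ······
······
······
···v··
······
······
······
k=1  ······
······
······
··<█··
······
······
······
k=2  ······
······
··^···
··██··
······
······
······
k=3  ······
······
··█>··
··██··
······
······
······
k=4  ······
······
··██··
··█v··
······
······
······
k=5  ······
······
··██··
··█·>·
······
······
······
k=6  ······
······
··██··
··█·█·
····v·
······
······
k=7  ······
······
··██··
··█·█·
···<█·
······
······
k=8  ······
······
··██··
··█^█·
···██·
······
······
k=9  ······
······
··██··
··██>·
···██·
······
······
k=10  ······
······
··██^·
··██··
···██·
······
······
k=11  ······
······
··███>
··██··
···██·
······
······
k=12  ······
······
··████
··██·v
···██·
······
······
k=13  ······
······
··████
··██<█
···██·
······
······
k=14  ······
······
··██^█
··████
···██·
······
······

north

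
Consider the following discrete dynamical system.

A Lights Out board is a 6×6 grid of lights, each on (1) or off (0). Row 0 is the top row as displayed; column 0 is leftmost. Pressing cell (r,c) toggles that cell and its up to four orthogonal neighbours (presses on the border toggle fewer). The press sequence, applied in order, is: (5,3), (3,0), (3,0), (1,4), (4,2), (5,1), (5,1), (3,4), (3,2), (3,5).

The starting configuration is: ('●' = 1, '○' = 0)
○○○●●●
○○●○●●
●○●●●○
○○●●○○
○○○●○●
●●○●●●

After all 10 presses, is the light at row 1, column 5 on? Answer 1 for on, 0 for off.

0) ○○○●●●
○○●○●●
●○●●●○
○○●●○○
○○○●○●
●●○●●●
1) ○○○●●●
○○●○●●
●○●●●○
○○●●○○
○○○○○●
●●●○○●
2) ○○○●●●
○○●○●●
○○●●●○
●●●●○○
●○○○○●
●●●○○●
3) ○○○●●●
○○●○●●
●○●●●○
○○●●○○
○○○○○●
●●●○○●
4) ○○○●○●
○○●●○○
●○●●○○
○○●●○○
○○○○○●
●●●○○●
5) ○○○●○●
○○●●○○
●○●●○○
○○○●○○
○●●●○●
●●○○○●
6) ○○○●○●
○○●●○○
●○●●○○
○○○●○○
○○●●○●
○○●○○●
7) ○○○●○●
○○●●○○
●○●●○○
○○○●○○
○●●●○●
●●○○○●
8) ○○○●○●
○○●●○○
●○●●●○
○○○○●●
○●●●●●
●●○○○●
9) ○○○●○●
○○●●○○
●○○●●○
○●●●●●
○●○●●●
●●○○○●
10) ○○○●○●
○○●●○○
●○○●●●
○●●●○○
○●○●●○
●●○○○●

0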